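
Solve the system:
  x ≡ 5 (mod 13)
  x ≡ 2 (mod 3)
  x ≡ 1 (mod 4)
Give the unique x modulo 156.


Moduli 13, 3, 4 are pairwise coprime; by CRT there is a unique solution modulo M = 13 · 3 · 4 = 156.
Solve pairwise, accumulating the modulus:
  Start with x ≡ 5 (mod 13).
  Combine with x ≡ 2 (mod 3): since gcd(13, 3) = 1, we get a unique residue mod 39.
    Write x = 5 + 13·t and substitute into x ≡ 2 (mod 3): 13·t ≡ 2 − 5 = -3 (mod 3).
    Reduce coefficients mod 3: 1·t ≡ 0 (mod 3).
    So t ≡ 0 (mod 3).
    Then x = 5 + 13·0 = 5, valid modulo lcm(13, 3) = 39: x ≡ 5 (mod 39).
  Combine with x ≡ 1 (mod 4): since gcd(39, 4) = 1, we get a unique residue mod 156.
    Write x = 5 + 39·t and substitute into x ≡ 1 (mod 4): 39·t ≡ 1 − 5 = -4 (mod 4).
    Reduce coefficients mod 4: 3·t ≡ 0 (mod 4).
    The inverse of 3 mod 4 is 3 (since 3·3 = 9 = 2·4 + 1), so t ≡ 3·0 = 0 ≡ 0 (mod 4).
    Then x = 5 + 39·0 = 5, valid modulo lcm(39, 4) = 156: x ≡ 5 (mod 156).
Verify: 5 mod 13 = 5 ✓, 5 mod 3 = 2 ✓, 5 mod 4 = 1 ✓.

x ≡ 5 (mod 156).


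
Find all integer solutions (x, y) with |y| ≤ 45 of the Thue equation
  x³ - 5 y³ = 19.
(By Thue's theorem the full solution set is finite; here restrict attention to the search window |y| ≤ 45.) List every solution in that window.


The equation is x³ - 5y³ = 19. For fixed y, x³ = 5·y³ + 19, so a solution requires the RHS to be a perfect cube.
Strategy: iterate y from -45 to 45, compute RHS = 5·y³ + 19, and check whether it is a (positive or negative) perfect cube.
Check small values of y:
  y = 0: RHS = 19 is not a perfect cube.
  y = 1: RHS = 24 is not a perfect cube.
  y = -1: RHS = 14 is not a perfect cube.
  y = 2: RHS = 59 is not a perfect cube.
  y = -2: RHS = -21 is not a perfect cube.
  y = 3: RHS = 154 is not a perfect cube.
  y = -3: RHS = -116 is not a perfect cube.
Continuing the search up to |y| = 45 finds no solutions either.
No (x, y) in the scanned range satisfies the equation.

No integer solutions with |y| ≤ 45.


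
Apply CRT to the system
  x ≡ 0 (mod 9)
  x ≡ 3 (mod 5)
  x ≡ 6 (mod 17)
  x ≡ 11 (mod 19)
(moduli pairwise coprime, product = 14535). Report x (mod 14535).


Product of moduli M = 9 · 5 · 17 · 19 = 14535.
Merge one congruence at a time:
  Start: x ≡ 0 (mod 9).
  Combine with x ≡ 3 (mod 5); new modulus lcm = 45.
    Write x = 0 + 9·t and substitute into x ≡ 3 (mod 5): 9·t ≡ 3 − 0 = 3 (mod 5).
    Reduce coefficients mod 5: 4·t ≡ 3 (mod 5).
    The inverse of 4 mod 5 is 4 (since 4·4 = 16 = 3·5 + 1), so t ≡ 4·3 = 12 ≡ 2 (mod 5).
    Then x = 0 + 9·2 = 18, valid modulo lcm(9, 5) = 45: x ≡ 18 (mod 45).
  Combine with x ≡ 6 (mod 17); new modulus lcm = 765.
    Write x = 18 + 45·t and substitute into x ≡ 6 (mod 17): 45·t ≡ 6 − 18 = -12 (mod 17).
    Reduce coefficients mod 17: 11·t ≡ 5 (mod 17).
    The inverse of 11 mod 17 is 14 (since 11·14 = 154 = 9·17 + 1), so t ≡ 14·5 = 70 ≡ 2 (mod 17).
    Then x = 18 + 45·2 = 108, valid modulo lcm(45, 17) = 765: x ≡ 108 (mod 765).
  Combine with x ≡ 11 (mod 19); new modulus lcm = 14535.
    Write x = 108 + 765·t and substitute into x ≡ 11 (mod 19): 765·t ≡ 11 − 108 = -97 (mod 19).
    Reduce coefficients mod 19: 5·t ≡ 17 (mod 19).
    The inverse of 5 mod 19 is 4 (since 5·4 = 20 = 1·19 + 1), so t ≡ 4·17 = 68 ≡ 11 (mod 19).
    Then x = 108 + 765·11 = 8523, valid modulo lcm(765, 19) = 14535: x ≡ 8523 (mod 14535).
Verify against each original: 8523 mod 9 = 0, 8523 mod 5 = 3, 8523 mod 17 = 6, 8523 mod 19 = 11.

x ≡ 8523 (mod 14535).


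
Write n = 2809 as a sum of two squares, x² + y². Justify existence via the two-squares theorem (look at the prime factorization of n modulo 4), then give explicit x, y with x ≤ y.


Step 1: Factor n = 2809 = 53^2.
Step 2: Check the mod-4 condition on each prime factor: 53 ≡ 1 (mod 4), exponent 2.
All primes ≡ 3 (mod 4) appear to even exponent (or don't appear), so by the two-squares theorem n IS expressible as a sum of two squares.
Step 3: Build a representation. Here n = 53 · 53 is a product of primes ≡ 1 (mod 4). Each prime p ≡ 1 (mod 4) is itself a sum of two squares; find a² by testing p − a² for a perfect square:
  53: 53 − 1² = 52, 53 − 2² = 49 = 7² ⇒ 53 = 2² + 7².
  Combine using the Brahmagupta–Fibonacci identity (a² + b²)(c² + d²) = (ac − bd)² + (ad + bc)² = (ac + bd)² + (ad − bc)²:
  53 · 53 = 2809: from (2² + 7²)(2² + 7²), take (2·2 − 7·7, 2·7 + 7·2) = (4 − 49, 14 + 14) = (-45, 28); dropping signs (only squares matter) gives (45, 28); check 45² + 28² = 2025 + 784 = 2809 ✓.
Step 4: Order so x ≤ y and verify: 28² + 45² = 784 + 2025 = 2809 = n. ✓

n = 2809 = 28² + 45² (one valid representation with x ≤ y).


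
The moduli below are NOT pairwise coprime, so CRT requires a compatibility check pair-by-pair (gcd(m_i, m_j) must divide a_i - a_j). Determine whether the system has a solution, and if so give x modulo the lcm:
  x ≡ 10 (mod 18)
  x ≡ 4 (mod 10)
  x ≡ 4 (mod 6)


Moduli 18, 10, 6 are not pairwise coprime, so CRT works modulo lcm(m_i) when all pairwise compatibility conditions hold.
Pairwise compatibility: gcd(m_i, m_j) must divide a_i - a_j for every pair.
Merge one congruence at a time:
  Start: x ≡ 10 (mod 18).
  Combine with x ≡ 4 (mod 10): gcd(18, 10) = 2; 4 - 10 = -6, which IS divisible by 2, so compatible.
    Write x = 10 + 18·t and substitute into x ≡ 4 (mod 10): 18·t ≡ 4 − 10 = -6 (mod 10).
    Divide the congruence (and modulus) by g = 2: 9·t ≡ -3 (mod 5).
    Reduce coefficients mod 5: 4·t ≡ 2 (mod 5).
    The inverse of 4 mod 5 is 4 (since 4·4 = 16 = 3·5 + 1), so t ≡ 4·2 = 8 ≡ 3 (mod 5).
    Then x = 10 + 18·3 = 64, valid modulo lcm(18, 10) = 90: x ≡ 64 (mod 90).
  Combine with x ≡ 4 (mod 6): gcd(90, 6) = 6; 4 - 64 = -60, which IS divisible by 6, so compatible.
    Write x = 64 + 90·t and substitute into x ≡ 4 (mod 6): 90·t ≡ 4 − 64 = -60 (mod 6).
    Divide the congruence (and modulus) by g = 6: 15·t ≡ -10 (mod 1).
    Modulo 1 every t works; take t = 0.
    Then x = 64 + 90·0 = 64, valid modulo lcm(90, 6) = 90: x ≡ 64 (mod 90).
Verify: 64 mod 18 = 10, 64 mod 10 = 4, 64 mod 6 = 4.

x ≡ 64 (mod 90).


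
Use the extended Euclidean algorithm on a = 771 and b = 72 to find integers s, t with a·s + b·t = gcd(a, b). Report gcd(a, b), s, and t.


Euclidean algorithm on (771, 72) — divide until remainder is 0:
  771 = 10 · 72 + 51
  72 = 1 · 51 + 21
  51 = 2 · 21 + 9
  21 = 2 · 9 + 3
  9 = 3 · 3 + 0
gcd(771, 72) = 3.
Track Bezout coefficients alongside the remainders: start with r₀ = 771 = a·1 + b·0 (s = 1, t = 0) and r₁ = 72 = a·0 + b·1 (s = 0, t = 1); each new remainder r_{k+1} = r_{k-1} − q_k·r_k inherits s_{k+1} = s_{k-1} − q_k·s_k, t_{k+1} = t_{k-1} − q_k·t_k, so r_k = a·s_k + b·t_k at every step:
  q = 10: r = 51, s = 1 − 10·0 = 1, t = 0 − 10·1 = -10  (check: 771·1 + 72·(-10) = 51)
  q = 1: r = 21, s = 0 − 1·1 = -1, t = 1 − 1·(-10) = 11  (check: 771·(-1) + 72·11 = 21)
  q = 2: r = 9, s = 1 − 2·(-1) = 3, t = -10 − 2·11 = -32  (check: 771·3 + 72·(-32) = 9)
  q = 2: r = 3, s = -1 − 2·3 = -7, t = 11 − 2·(-32) = 75  (check: 771·(-7) + 72·75 = 3)
The row with r = 3 (the gcd) gives the Bezout coefficients s = -7, t = 75.
Result: 771 · (-7) + 72 · (75) = 3.

gcd(771, 72) = 3; s = -7, t = 75 (check: 771·(-7) + 72·75 = 3).


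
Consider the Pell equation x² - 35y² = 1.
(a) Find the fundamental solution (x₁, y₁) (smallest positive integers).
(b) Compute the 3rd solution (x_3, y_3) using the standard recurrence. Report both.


Step 1: Find the fundamental solution (x₁, y₁) of x² - 35y² = 1.
  Expand √35 as a continued fraction. a₀ = ⌊√35⌋ = 5; iterate m_{k+1} = d_k·a_k − m_k, d_{k+1} = (35 − m_{k+1}²)/d_k, a_{k+1} = ⌊(a₀ + m_{k+1})/d_{k+1}⌋ (starting m₀ = 0, d₀ = 1), with convergents p_k = a_k·p_{k-1} + p_{k-2}, q_k = a_k·q_{k-1} + q_{k-2} (p₋₁ = 1, q₋₁ = 0):
  k = 0: a₀ = 5; p₀/q₀ = 5/1; p₀² − 35·q₀² = 25 − 35 = -10.
  k = 1: m = 5, d = 10, a = ⌊(5 + 5)/10⌋ = 1; p/q = (1·5 + 1)/(1·1 + 0) = 6/1; p² − 35·q² = 36 − 35 = 1.
  The first convergent with p² − 35·q² = 1 gives the fundamental solution (x₁, y₁) = (6, 1).
Step 2: Apply the recurrence (x_{n+1}, y_{n+1}) = (x₁x_n + 35y₁y_n, x₁y_n + y₁x_n) repeatedly.
  From (x_1, y_1) = (6, 1): x_2 = 6·6 + 35·1·1 = 71; y_2 = 6·1 + 1·6 = 12.
  From (x_2, y_2) = (71, 12): x_3 = 6·71 + 35·1·12 = 846; y_3 = 6·12 + 1·71 = 143.
Step 3: Verify x_3² - 35·y_3² = 715716 - 715715 = 1 (should be 1). ✓

(x_1, y_1) = (6, 1); (x_3, y_3) = (846, 143).


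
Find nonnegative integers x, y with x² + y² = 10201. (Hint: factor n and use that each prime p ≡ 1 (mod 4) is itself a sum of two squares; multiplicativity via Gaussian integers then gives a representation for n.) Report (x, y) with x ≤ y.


Step 1: Factor n = 10201 = 101^2.
Step 2: Check the mod-4 condition on each prime factor: 101 ≡ 1 (mod 4), exponent 2.
All primes ≡ 3 (mod 4) appear to even exponent (or don't appear), so by the two-squares theorem n IS expressible as a sum of two squares.
Step 3: Build a representation. Here n = 101 · 101 is a product of primes ≡ 1 (mod 4). Each prime p ≡ 1 (mod 4) is itself a sum of two squares; find a² by testing p − a² for a perfect square:
  101: 101 − 1² = 100 = 10² ⇒ 101 = 1² + 10².
  Combine using the Brahmagupta–Fibonacci identity (a² + b²)(c² + d²) = (ac − bd)² + (ad + bc)² = (ac + bd)² + (ad − bc)²:
  101 · 101 = 10201: from (1² + 10²)(1² + 10²), take (1·1 − 10·10, 1·10 + 10·1) = (1 − 100, 10 + 10) = (-99, 20); dropping signs (only squares matter) gives (99, 20); check 99² + 20² = 9801 + 400 = 10201 ✓.
Step 4: Order so x ≤ y and verify: 20² + 99² = 400 + 9801 = 10201 = n. ✓

n = 10201 = 20² + 99² (one valid representation with x ≤ y).


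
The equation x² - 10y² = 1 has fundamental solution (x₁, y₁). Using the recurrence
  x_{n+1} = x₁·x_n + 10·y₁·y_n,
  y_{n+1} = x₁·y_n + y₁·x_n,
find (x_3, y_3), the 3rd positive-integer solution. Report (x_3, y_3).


Step 1: Find the fundamental solution (x₁, y₁) of x² - 10y² = 1.
  Expand √10 as a continued fraction. a₀ = ⌊√10⌋ = 3; iterate m_{k+1} = d_k·a_k − m_k, d_{k+1} = (10 − m_{k+1}²)/d_k, a_{k+1} = ⌊(a₀ + m_{k+1})/d_{k+1}⌋ (starting m₀ = 0, d₀ = 1), with convergents p_k = a_k·p_{k-1} + p_{k-2}, q_k = a_k·q_{k-1} + q_{k-2} (p₋₁ = 1, q₋₁ = 0):
  k = 0: a₀ = 3; p₀/q₀ = 3/1; p₀² − 10·q₀² = 9 − 10 = -1.
  k = 1: m = 3, d = 1, a = ⌊(3 + 3)/1⌋ = 6; p/q = (6·3 + 1)/(6·1 + 0) = 19/6; p² − 10·q² = 361 − 360 = 1.
  The first convergent with p² − 10·q² = 1 gives the fundamental solution (x₁, y₁) = (19, 6).
Step 2: Apply the recurrence (x_{n+1}, y_{n+1}) = (x₁x_n + 10y₁y_n, x₁y_n + y₁x_n) repeatedly.
  From (x_1, y_1) = (19, 6): x_2 = 19·19 + 10·6·6 = 721; y_2 = 19·6 + 6·19 = 228.
  From (x_2, y_2) = (721, 228): x_3 = 19·721 + 10·6·228 = 27379; y_3 = 19·228 + 6·721 = 8658.
Step 3: Verify x_3² - 10·y_3² = 749609641 - 749609640 = 1 (should be 1). ✓

(x_1, y_1) = (19, 6); (x_3, y_3) = (27379, 8658).


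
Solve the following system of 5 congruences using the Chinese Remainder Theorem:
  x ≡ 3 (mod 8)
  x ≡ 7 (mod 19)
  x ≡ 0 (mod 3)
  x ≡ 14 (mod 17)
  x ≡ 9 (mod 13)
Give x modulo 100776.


Product of moduli M = 8 · 19 · 3 · 17 · 13 = 100776.
Merge one congruence at a time:
  Start: x ≡ 3 (mod 8).
  Combine with x ≡ 7 (mod 19); new modulus lcm = 152.
    Write x = 3 + 8·t and substitute into x ≡ 7 (mod 19): 8·t ≡ 7 − 3 = 4 (mod 19).
    The inverse of 8 mod 19 is 12 (since 8·12 = 96 = 5·19 + 1), so t ≡ 12·4 = 48 ≡ 10 (mod 19).
    Then x = 3 + 8·10 = 83, valid modulo lcm(8, 19) = 152: x ≡ 83 (mod 152).
  Combine with x ≡ 0 (mod 3); new modulus lcm = 456.
    Write x = 83 + 152·t and substitute into x ≡ 0 (mod 3): 152·t ≡ 0 − 83 = -83 (mod 3).
    Reduce coefficients mod 3: 2·t ≡ 1 (mod 3).
    The inverse of 2 mod 3 is 2 (since 2·2 = 4 = 1·3 + 1), so t ≡ 2·1 = 2 ≡ 2 (mod 3).
    Then x = 83 + 152·2 = 387, valid modulo lcm(152, 3) = 456: x ≡ 387 (mod 456).
  Combine with x ≡ 14 (mod 17); new modulus lcm = 7752.
    Write x = 387 + 456·t and substitute into x ≡ 14 (mod 17): 456·t ≡ 14 − 387 = -373 (mod 17).
    Reduce coefficients mod 17: 14·t ≡ 1 (mod 17).
    The inverse of 14 mod 17 is 11 (since 14·11 = 154 = 9·17 + 1), so t ≡ 11·1 = 11 ≡ 11 (mod 17).
    Then x = 387 + 456·11 = 5403, valid modulo lcm(456, 17) = 7752: x ≡ 5403 (mod 7752).
  Combine with x ≡ 9 (mod 13); new modulus lcm = 100776.
    Write x = 5403 + 7752·t and substitute into x ≡ 9 (mod 13): 7752·t ≡ 9 − 5403 = -5394 (mod 13).
    Reduce coefficients mod 13: 4·t ≡ 1 (mod 13).
    The inverse of 4 mod 13 is 10 (since 4·10 = 40 = 3·13 + 1), so t ≡ 10·1 = 10 ≡ 10 (mod 13).
    Then x = 5403 + 7752·10 = 82923, valid modulo lcm(7752, 13) = 100776: x ≡ 82923 (mod 100776).
Verify against each original: 82923 mod 8 = 3, 82923 mod 19 = 7, 82923 mod 3 = 0, 82923 mod 17 = 14, 82923 mod 13 = 9.

x ≡ 82923 (mod 100776).


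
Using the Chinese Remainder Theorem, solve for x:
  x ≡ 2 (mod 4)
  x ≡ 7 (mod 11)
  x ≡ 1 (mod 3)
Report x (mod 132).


Moduli 4, 11, 3 are pairwise coprime; by CRT there is a unique solution modulo M = 4 · 11 · 3 = 132.
Solve pairwise, accumulating the modulus:
  Start with x ≡ 2 (mod 4).
  Combine with x ≡ 7 (mod 11): since gcd(4, 11) = 1, we get a unique residue mod 44.
    Write x = 2 + 4·t and substitute into x ≡ 7 (mod 11): 4·t ≡ 7 − 2 = 5 (mod 11).
    The inverse of 4 mod 11 is 3 (since 4·3 = 12 = 1·11 + 1), so t ≡ 3·5 = 15 ≡ 4 (mod 11).
    Then x = 2 + 4·4 = 18, valid modulo lcm(4, 11) = 44: x ≡ 18 (mod 44).
  Combine with x ≡ 1 (mod 3): since gcd(44, 3) = 1, we get a unique residue mod 132.
    Write x = 18 + 44·t and substitute into x ≡ 1 (mod 3): 44·t ≡ 1 − 18 = -17 (mod 3).
    Reduce coefficients mod 3: 2·t ≡ 1 (mod 3).
    The inverse of 2 mod 3 is 2 (since 2·2 = 4 = 1·3 + 1), so t ≡ 2·1 = 2 ≡ 2 (mod 3).
    Then x = 18 + 44·2 = 106, valid modulo lcm(44, 3) = 132: x ≡ 106 (mod 132).
Verify: 106 mod 4 = 2 ✓, 106 mod 11 = 7 ✓, 106 mod 3 = 1 ✓.

x ≡ 106 (mod 132).


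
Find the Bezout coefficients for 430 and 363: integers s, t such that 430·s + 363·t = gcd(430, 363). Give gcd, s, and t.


Euclidean algorithm on (430, 363) — divide until remainder is 0:
  430 = 1 · 363 + 67
  363 = 5 · 67 + 28
  67 = 2 · 28 + 11
  28 = 2 · 11 + 6
  11 = 1 · 6 + 5
  6 = 1 · 5 + 1
  5 = 5 · 1 + 0
gcd(430, 363) = 1.
Track Bezout coefficients alongside the remainders: start with r₀ = 430 = a·1 + b·0 (s = 1, t = 0) and r₁ = 363 = a·0 + b·1 (s = 0, t = 1); each new remainder r_{k+1} = r_{k-1} − q_k·r_k inherits s_{k+1} = s_{k-1} − q_k·s_k, t_{k+1} = t_{k-1} − q_k·t_k, so r_k = a·s_k + b·t_k at every step:
  q = 1: r = 67, s = 1 − 1·0 = 1, t = 0 − 1·1 = -1  (check: 430·1 + 363·(-1) = 67)
  q = 5: r = 28, s = 0 − 5·1 = -5, t = 1 − 5·(-1) = 6  (check: 430·(-5) + 363·6 = 28)
  q = 2: r = 11, s = 1 − 2·(-5) = 11, t = -1 − 2·6 = -13  (check: 430·11 + 363·(-13) = 11)
  q = 2: r = 6, s = -5 − 2·11 = -27, t = 6 − 2·(-13) = 32  (check: 430·(-27) + 363·32 = 6)
  q = 1: r = 5, s = 11 − 1·(-27) = 38, t = -13 − 1·32 = -45  (check: 430·38 + 363·(-45) = 5)
  q = 1: r = 1, s = -27 − 1·38 = -65, t = 32 − 1·(-45) = 77  (check: 430·(-65) + 363·77 = 1)
The row with r = 1 (the gcd) gives the Bezout coefficients s = -65, t = 77.
Result: 430 · (-65) + 363 · (77) = 1.

gcd(430, 363) = 1; s = -65, t = 77 (check: 430·(-65) + 363·77 = 1).


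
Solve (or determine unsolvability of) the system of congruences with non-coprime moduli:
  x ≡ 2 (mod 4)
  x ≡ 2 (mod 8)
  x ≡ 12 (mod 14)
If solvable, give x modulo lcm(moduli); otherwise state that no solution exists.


Moduli 4, 8, 14 are not pairwise coprime, so CRT works modulo lcm(m_i) when all pairwise compatibility conditions hold.
Pairwise compatibility: gcd(m_i, m_j) must divide a_i - a_j for every pair.
Merge one congruence at a time:
  Start: x ≡ 2 (mod 4).
  Combine with x ≡ 2 (mod 8): gcd(4, 8) = 4; 2 - 2 = 0, which IS divisible by 4, so compatible.
    Write x = 2 + 4·t and substitute into x ≡ 2 (mod 8): 4·t ≡ 2 − 2 = 0 (mod 8).
    Divide the congruence (and modulus) by g = 4: 1·t ≡ 0 (mod 2).
    So t ≡ 0 (mod 2).
    Then x = 2 + 4·0 = 2, valid modulo lcm(4, 8) = 8: x ≡ 2 (mod 8).
  Combine with x ≡ 12 (mod 14): gcd(8, 14) = 2; 12 - 2 = 10, which IS divisible by 2, so compatible.
    Write x = 2 + 8·t and substitute into x ≡ 12 (mod 14): 8·t ≡ 12 − 2 = 10 (mod 14).
    Divide the congruence (and modulus) by g = 2: 4·t ≡ 5 (mod 7).
    The inverse of 4 mod 7 is 2 (since 4·2 = 8 = 1·7 + 1), so t ≡ 2·5 = 10 ≡ 3 (mod 7).
    Then x = 2 + 8·3 = 26, valid modulo lcm(8, 14) = 56: x ≡ 26 (mod 56).
Verify: 26 mod 4 = 2, 26 mod 8 = 2, 26 mod 14 = 12.

x ≡ 26 (mod 56).


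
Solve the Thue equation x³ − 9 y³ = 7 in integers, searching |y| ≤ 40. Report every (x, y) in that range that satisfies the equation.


The equation is x³ - 9y³ = 7. For fixed y, x³ = 9·y³ + 7, so a solution requires the RHS to be a perfect cube.
Strategy: iterate y from -40 to 40, compute RHS = 9·y³ + 7, and check whether it is a (positive or negative) perfect cube.
Check small values of y:
  y = 0: RHS = 7 is not a perfect cube.
  y = 1: RHS = 16 is not a perfect cube.
  y = -1: RHS = -2 is not a perfect cube.
  y = 2: RHS = 79 is not a perfect cube.
  y = -2: RHS = -65 is not a perfect cube.
  y = 3: RHS = 250 is not a perfect cube.
  y = -3: RHS = -236 is not a perfect cube.
Continuing the search up to |y| = 40 finds no solutions either.
No (x, y) in the scanned range satisfies the equation.

No integer solutions with |y| ≤ 40.


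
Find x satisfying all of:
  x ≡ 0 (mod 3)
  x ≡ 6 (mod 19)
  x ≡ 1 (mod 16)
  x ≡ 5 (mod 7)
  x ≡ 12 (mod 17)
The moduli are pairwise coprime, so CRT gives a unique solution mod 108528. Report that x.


Product of moduli M = 3 · 19 · 16 · 7 · 17 = 108528.
Merge one congruence at a time:
  Start: x ≡ 0 (mod 3).
  Combine with x ≡ 6 (mod 19); new modulus lcm = 57.
    Write x = 0 + 3·t and substitute into x ≡ 6 (mod 19): 3·t ≡ 6 − 0 = 6 (mod 19).
    The inverse of 3 mod 19 is 13 (since 3·13 = 39 = 2·19 + 1), so t ≡ 13·6 = 78 ≡ 2 (mod 19).
    Then x = 0 + 3·2 = 6, valid modulo lcm(3, 19) = 57: x ≡ 6 (mod 57).
  Combine with x ≡ 1 (mod 16); new modulus lcm = 912.
    Write x = 6 + 57·t and substitute into x ≡ 1 (mod 16): 57·t ≡ 1 − 6 = -5 (mod 16).
    Reduce coefficients mod 16: 9·t ≡ 11 (mod 16).
    The inverse of 9 mod 16 is 9 (since 9·9 = 81 = 5·16 + 1), so t ≡ 9·11 = 99 ≡ 3 (mod 16).
    Then x = 6 + 57·3 = 177, valid modulo lcm(57, 16) = 912: x ≡ 177 (mod 912).
  Combine with x ≡ 5 (mod 7); new modulus lcm = 6384.
    Write x = 177 + 912·t and substitute into x ≡ 5 (mod 7): 912·t ≡ 5 − 177 = -172 (mod 7).
    Reduce coefficients mod 7: 2·t ≡ 3 (mod 7).
    The inverse of 2 mod 7 is 4 (since 2·4 = 8 = 1·7 + 1), so t ≡ 4·3 = 12 ≡ 5 (mod 7).
    Then x = 177 + 912·5 = 4737, valid modulo lcm(912, 7) = 6384: x ≡ 4737 (mod 6384).
  Combine with x ≡ 12 (mod 17); new modulus lcm = 108528.
    Write x = 4737 + 6384·t and substitute into x ≡ 12 (mod 17): 6384·t ≡ 12 − 4737 = -4725 (mod 17).
    Reduce coefficients mod 17: 9·t ≡ 1 (mod 17).
    The inverse of 9 mod 17 is 2 (since 9·2 = 18 = 1·17 + 1), so t ≡ 2·1 = 2 ≡ 2 (mod 17).
    Then x = 4737 + 6384·2 = 17505, valid modulo lcm(6384, 17) = 108528: x ≡ 17505 (mod 108528).
Verify against each original: 17505 mod 3 = 0, 17505 mod 19 = 6, 17505 mod 16 = 1, 17505 mod 7 = 5, 17505 mod 17 = 12.

x ≡ 17505 (mod 108528).


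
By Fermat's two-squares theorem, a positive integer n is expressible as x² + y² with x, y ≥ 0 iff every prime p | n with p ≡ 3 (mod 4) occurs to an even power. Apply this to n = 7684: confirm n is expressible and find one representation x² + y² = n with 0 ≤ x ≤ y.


Step 1: Factor n = 7684 = 2^2 · 17 · 113.
Step 2: Check the mod-4 condition on each prime factor: 2 = 2 (special); 17 ≡ 1 (mod 4), exponent 1; 113 ≡ 1 (mod 4), exponent 1.
All primes ≡ 3 (mod 4) appear to even exponent (or don't appear), so by the two-squares theorem n IS expressible as a sum of two squares.
Step 3: Build a representation. Group n = k² · m with k = 2 and m = 17 · 113 = 1921 (a product of primes ≡ 1 (mod 4)); a representation of m scales to one of n via (k·x)² + (k·y)² = k²(x² + y²). Each prime p ≡ 1 (mod 4) is itself a sum of two squares; find a² by testing p − a² for a perfect square:
  17: 17 − 1² = 16 = 4² ⇒ 17 = 1² + 4².
  113: 113 − 1² = 112, 113 − 2² = 109, 113 − 3² = 104, 113 − 4² = 97, 113 − 5² = 88, 113 − 6² = 77, 113 − 7² = 64 = 8² ⇒ 113 = 7² + 8².
  Combine using the Brahmagupta–Fibonacci identity (a² + b²)(c² + d²) = (ac − bd)² + (ad + bc)² = (ac + bd)² + (ad − bc)²:
  17 · 113 = 1921: from (1² + 4²)(7² + 8²), take (1·7 − 4·8, 1·8 + 4·7) = (7 − 32, 8 + 28) = (-25, 36); dropping signs (only squares matter) gives (25, 36); check 25² + 36² = 625 + 1296 = 1921 ✓.
  Scale by k = 2: (2·25, 2·36) = (50, 72).
Step 4: Order so x ≤ y and verify: 50² + 72² = 2500 + 5184 = 7684 = n. ✓

n = 7684 = 50² + 72² (one valid representation with x ≤ y).


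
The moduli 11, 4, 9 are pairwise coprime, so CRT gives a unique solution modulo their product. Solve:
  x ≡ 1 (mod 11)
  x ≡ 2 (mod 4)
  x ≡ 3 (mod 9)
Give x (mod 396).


Moduli 11, 4, 9 are pairwise coprime; by CRT there is a unique solution modulo M = 11 · 4 · 9 = 396.
Solve pairwise, accumulating the modulus:
  Start with x ≡ 1 (mod 11).
  Combine with x ≡ 2 (mod 4): since gcd(11, 4) = 1, we get a unique residue mod 44.
    Write x = 1 + 11·t and substitute into x ≡ 2 (mod 4): 11·t ≡ 2 − 1 = 1 (mod 4).
    Reduce coefficients mod 4: 3·t ≡ 1 (mod 4).
    The inverse of 3 mod 4 is 3 (since 3·3 = 9 = 2·4 + 1), so t ≡ 3·1 = 3 ≡ 3 (mod 4).
    Then x = 1 + 11·3 = 34, valid modulo lcm(11, 4) = 44: x ≡ 34 (mod 44).
  Combine with x ≡ 3 (mod 9): since gcd(44, 9) = 1, we get a unique residue mod 396.
    Write x = 34 + 44·t and substitute into x ≡ 3 (mod 9): 44·t ≡ 3 − 34 = -31 (mod 9).
    Reduce coefficients mod 9: 8·t ≡ 5 (mod 9).
    The inverse of 8 mod 9 is 8 (since 8·8 = 64 = 7·9 + 1), so t ≡ 8·5 = 40 ≡ 4 (mod 9).
    Then x = 34 + 44·4 = 210, valid modulo lcm(44, 9) = 396: x ≡ 210 (mod 396).
Verify: 210 mod 11 = 1 ✓, 210 mod 4 = 2 ✓, 210 mod 9 = 3 ✓.

x ≡ 210 (mod 396).


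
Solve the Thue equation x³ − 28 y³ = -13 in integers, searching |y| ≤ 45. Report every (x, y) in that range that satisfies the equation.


The equation is x³ - 28y³ = -13. For fixed y, x³ = 28·y³ − 13, so a solution requires the RHS to be a perfect cube.
Strategy: iterate y from -45 to 45, compute RHS = 28·y³ − 13, and check whether it is a (positive or negative) perfect cube.
Check small values of y:
  y = 0: RHS = -13 is not a perfect cube.
  y = 1: RHS = 15 is not a perfect cube.
  y = -1: RHS = -41 is not a perfect cube.
  y = 2: RHS = 211 is not a perfect cube.
  y = -2: RHS = -237 is not a perfect cube.
  y = 3: RHS = 743 is not a perfect cube.
  y = -3: RHS = -769 is not a perfect cube.
Continuing the search up to |y| = 45 finds no solutions either.
No (x, y) in the scanned range satisfies the equation.

No integer solutions with |y| ≤ 45.


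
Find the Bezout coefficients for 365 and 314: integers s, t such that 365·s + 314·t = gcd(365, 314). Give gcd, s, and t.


Euclidean algorithm on (365, 314) — divide until remainder is 0:
  365 = 1 · 314 + 51
  314 = 6 · 51 + 8
  51 = 6 · 8 + 3
  8 = 2 · 3 + 2
  3 = 1 · 2 + 1
  2 = 2 · 1 + 0
gcd(365, 314) = 1.
Track Bezout coefficients alongside the remainders: start with r₀ = 365 = a·1 + b·0 (s = 1, t = 0) and r₁ = 314 = a·0 + b·1 (s = 0, t = 1); each new remainder r_{k+1} = r_{k-1} − q_k·r_k inherits s_{k+1} = s_{k-1} − q_k·s_k, t_{k+1} = t_{k-1} − q_k·t_k, so r_k = a·s_k + b·t_k at every step:
  q = 1: r = 51, s = 1 − 1·0 = 1, t = 0 − 1·1 = -1  (check: 365·1 + 314·(-1) = 51)
  q = 6: r = 8, s = 0 − 6·1 = -6, t = 1 − 6·(-1) = 7  (check: 365·(-6) + 314·7 = 8)
  q = 6: r = 3, s = 1 − 6·(-6) = 37, t = -1 − 6·7 = -43  (check: 365·37 + 314·(-43) = 3)
  q = 2: r = 2, s = -6 − 2·37 = -80, t = 7 − 2·(-43) = 93  (check: 365·(-80) + 314·93 = 2)
  q = 1: r = 1, s = 37 − 1·(-80) = 117, t = -43 − 1·93 = -136  (check: 365·117 + 314·(-136) = 1)
The row with r = 1 (the gcd) gives the Bezout coefficients s = 117, t = -136.
Result: 365 · (117) + 314 · (-136) = 1.

gcd(365, 314) = 1; s = 117, t = -136 (check: 365·117 + 314·(-136) = 1).


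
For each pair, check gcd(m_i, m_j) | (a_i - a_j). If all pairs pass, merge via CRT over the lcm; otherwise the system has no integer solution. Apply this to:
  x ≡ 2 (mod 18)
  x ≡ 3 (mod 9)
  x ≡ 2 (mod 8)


Moduli 18, 9, 8 are not pairwise coprime, so CRT works modulo lcm(m_i) when all pairwise compatibility conditions hold.
Pairwise compatibility: gcd(m_i, m_j) must divide a_i - a_j for every pair.
Merge one congruence at a time:
  Start: x ≡ 2 (mod 18).
  Combine with x ≡ 3 (mod 9): gcd(18, 9) = 9, and 3 - 2 = 1 is NOT divisible by 9.
    ⇒ system is inconsistent (no integer solution).

No solution (the system is inconsistent).


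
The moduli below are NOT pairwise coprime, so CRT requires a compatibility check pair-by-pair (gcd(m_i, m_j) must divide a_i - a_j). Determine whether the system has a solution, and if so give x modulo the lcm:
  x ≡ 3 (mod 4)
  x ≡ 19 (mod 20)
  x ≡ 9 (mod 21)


Moduli 4, 20, 21 are not pairwise coprime, so CRT works modulo lcm(m_i) when all pairwise compatibility conditions hold.
Pairwise compatibility: gcd(m_i, m_j) must divide a_i - a_j for every pair.
Merge one congruence at a time:
  Start: x ≡ 3 (mod 4).
  Combine with x ≡ 19 (mod 20): gcd(4, 20) = 4; 19 - 3 = 16, which IS divisible by 4, so compatible.
    Write x = 3 + 4·t and substitute into x ≡ 19 (mod 20): 4·t ≡ 19 − 3 = 16 (mod 20).
    Divide the congruence (and modulus) by g = 4: 1·t ≡ 4 (mod 5).
    So t ≡ 4 (mod 5).
    Then x = 3 + 4·4 = 19, valid modulo lcm(4, 20) = 20: x ≡ 19 (mod 20).
  Combine with x ≡ 9 (mod 21): gcd(20, 21) = 1; 9 - 19 = -10, which IS divisible by 1, so compatible.
    Write x = 19 + 20·t and substitute into x ≡ 9 (mod 21): 20·t ≡ 9 − 19 = -10 (mod 21).
    Reduce coefficients mod 21: 20·t ≡ 11 (mod 21).
    The inverse of 20 mod 21 is 20 (since 20·20 = 400 = 19·21 + 1), so t ≡ 20·11 = 220 ≡ 10 (mod 21).
    Then x = 19 + 20·10 = 219, valid modulo lcm(20, 21) = 420: x ≡ 219 (mod 420).
Verify: 219 mod 4 = 3, 219 mod 20 = 19, 219 mod 21 = 9.

x ≡ 219 (mod 420).


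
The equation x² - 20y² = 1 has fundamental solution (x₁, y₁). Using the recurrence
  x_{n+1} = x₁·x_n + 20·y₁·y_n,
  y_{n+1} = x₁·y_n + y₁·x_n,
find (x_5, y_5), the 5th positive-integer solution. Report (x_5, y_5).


Step 1: Find the fundamental solution (x₁, y₁) of x² - 20y² = 1.
  Expand √20 as a continued fraction. a₀ = ⌊√20⌋ = 4; iterate m_{k+1} = d_k·a_k − m_k, d_{k+1} = (20 − m_{k+1}²)/d_k, a_{k+1} = ⌊(a₀ + m_{k+1})/d_{k+1}⌋ (starting m₀ = 0, d₀ = 1), with convergents p_k = a_k·p_{k-1} + p_{k-2}, q_k = a_k·q_{k-1} + q_{k-2} (p₋₁ = 1, q₋₁ = 0):
  k = 0: a₀ = 4; p₀/q₀ = 4/1; p₀² − 20·q₀² = 16 − 20 = -4.
  k = 1: m = 4, d = 4, a = ⌊(4 + 4)/4⌋ = 2; p/q = (2·4 + 1)/(2·1 + 0) = 9/2; p² − 20·q² = 81 − 80 = 1.
  The first convergent with p² − 20·q² = 1 gives the fundamental solution (x₁, y₁) = (9, 2).
Step 2: Apply the recurrence (x_{n+1}, y_{n+1}) = (x₁x_n + 20y₁y_n, x₁y_n + y₁x_n) repeatedly.
  From (x_1, y_1) = (9, 2): x_2 = 9·9 + 20·2·2 = 161; y_2 = 9·2 + 2·9 = 36.
  From (x_2, y_2) = (161, 36): x_3 = 9·161 + 20·2·36 = 2889; y_3 = 9·36 + 2·161 = 646.
  From (x_3, y_3) = (2889, 646): x_4 = 9·2889 + 20·2·646 = 51841; y_4 = 9·646 + 2·2889 = 11592.
  From (x_4, y_4) = (51841, 11592): x_5 = 9·51841 + 20·2·11592 = 930249; y_5 = 9·11592 + 2·51841 = 208010.
Step 3: Verify x_5² - 20·y_5² = 865363202001 - 865363202000 = 1 (should be 1). ✓

(x_1, y_1) = (9, 2); (x_5, y_5) = (930249, 208010).


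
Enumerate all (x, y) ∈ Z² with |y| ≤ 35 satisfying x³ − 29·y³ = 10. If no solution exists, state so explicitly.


The equation is x³ - 29y³ = 10. For fixed y, x³ = 29·y³ + 10, so a solution requires the RHS to be a perfect cube.
Strategy: iterate y from -35 to 35, compute RHS = 29·y³ + 10, and check whether it is a (positive or negative) perfect cube.
Check small values of y:
  y = 0: RHS = 10 is not a perfect cube.
  y = 1: RHS = 39 is not a perfect cube.
  y = -1: RHS = -19 is not a perfect cube.
  y = 2: RHS = 242 is not a perfect cube.
  y = -2: RHS = -222 is not a perfect cube.
  y = 3: RHS = 793 is not a perfect cube.
  y = -3: RHS = -773 is not a perfect cube.
Continuing the search up to |y| = 35 finds no solutions either.
No (x, y) in the scanned range satisfies the equation.

No integer solutions with |y| ≤ 35.


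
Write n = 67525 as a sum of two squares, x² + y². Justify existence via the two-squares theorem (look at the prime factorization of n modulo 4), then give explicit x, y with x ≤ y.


Step 1: Factor n = 67525 = 5^2 · 37 · 73.
Step 2: Check the mod-4 condition on each prime factor: 5 ≡ 1 (mod 4), exponent 2; 37 ≡ 1 (mod 4), exponent 1; 73 ≡ 1 (mod 4), exponent 1.
All primes ≡ 3 (mod 4) appear to even exponent (or don't appear), so by the two-squares theorem n IS expressible as a sum of two squares.
Step 3: Build a representation. Group n = k² · m with k = 5 and m = 37 · 73 = 2701 (a product of primes ≡ 1 (mod 4)); a representation of m scales to one of n via (k·x)² + (k·y)² = k²(x² + y²). Each prime p ≡ 1 (mod 4) is itself a sum of two squares; find a² by testing p − a² for a perfect square:
  37: 37 − 1² = 36 = 6² ⇒ 37 = 1² + 6².
  73: 73 − 1² = 72, 73 − 2² = 69, 73 − 3² = 64 = 8² ⇒ 73 = 3² + 8².
  Combine using the Brahmagupta–Fibonacci identity (a² + b²)(c² + d²) = (ac − bd)² + (ad + bc)² = (ac + bd)² + (ad − bc)²:
  37 · 73 = 2701: from (1² + 6²)(3² + 8²), take (1·3 − 6·8, 1·8 + 6·3) = (3 − 48, 8 + 18) = (-45, 26); dropping signs (only squares matter) gives (45, 26); check 45² + 26² = 2025 + 676 = 2701 ✓.
  Scale by k = 5: (5·45, 5·26) = (225, 130).
Step 4: Order so x ≤ y and verify: 130² + 225² = 16900 + 50625 = 67525 = n. ✓

n = 67525 = 130² + 225² (one valid representation with x ≤ y).


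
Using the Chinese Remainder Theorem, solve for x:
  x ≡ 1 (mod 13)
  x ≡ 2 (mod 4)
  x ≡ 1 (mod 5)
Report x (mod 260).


Moduli 13, 4, 5 are pairwise coprime; by CRT there is a unique solution modulo M = 13 · 4 · 5 = 260.
Solve pairwise, accumulating the modulus:
  Start with x ≡ 1 (mod 13).
  Combine with x ≡ 2 (mod 4): since gcd(13, 4) = 1, we get a unique residue mod 52.
    Write x = 1 + 13·t and substitute into x ≡ 2 (mod 4): 13·t ≡ 2 − 1 = 1 (mod 4).
    Reduce coefficients mod 4: 1·t ≡ 1 (mod 4).
    So t ≡ 1 (mod 4).
    Then x = 1 + 13·1 = 14, valid modulo lcm(13, 4) = 52: x ≡ 14 (mod 52).
  Combine with x ≡ 1 (mod 5): since gcd(52, 5) = 1, we get a unique residue mod 260.
    Write x = 14 + 52·t and substitute into x ≡ 1 (mod 5): 52·t ≡ 1 − 14 = -13 (mod 5).
    Reduce coefficients mod 5: 2·t ≡ 2 (mod 5).
    The inverse of 2 mod 5 is 3 (since 2·3 = 6 = 1·5 + 1), so t ≡ 3·2 = 6 ≡ 1 (mod 5).
    Then x = 14 + 52·1 = 66, valid modulo lcm(52, 5) = 260: x ≡ 66 (mod 260).
Verify: 66 mod 13 = 1 ✓, 66 mod 4 = 2 ✓, 66 mod 5 = 1 ✓.

x ≡ 66 (mod 260).


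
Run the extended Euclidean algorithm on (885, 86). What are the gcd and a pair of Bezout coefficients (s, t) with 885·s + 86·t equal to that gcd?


Euclidean algorithm on (885, 86) — divide until remainder is 0:
  885 = 10 · 86 + 25
  86 = 3 · 25 + 11
  25 = 2 · 11 + 3
  11 = 3 · 3 + 2
  3 = 1 · 2 + 1
  2 = 2 · 1 + 0
gcd(885, 86) = 1.
Track Bezout coefficients alongside the remainders: start with r₀ = 885 = a·1 + b·0 (s = 1, t = 0) and r₁ = 86 = a·0 + b·1 (s = 0, t = 1); each new remainder r_{k+1} = r_{k-1} − q_k·r_k inherits s_{k+1} = s_{k-1} − q_k·s_k, t_{k+1} = t_{k-1} − q_k·t_k, so r_k = a·s_k + b·t_k at every step:
  q = 10: r = 25, s = 1 − 10·0 = 1, t = 0 − 10·1 = -10  (check: 885·1 + 86·(-10) = 25)
  q = 3: r = 11, s = 0 − 3·1 = -3, t = 1 − 3·(-10) = 31  (check: 885·(-3) + 86·31 = 11)
  q = 2: r = 3, s = 1 − 2·(-3) = 7, t = -10 − 2·31 = -72  (check: 885·7 + 86·(-72) = 3)
  q = 3: r = 2, s = -3 − 3·7 = -24, t = 31 − 3·(-72) = 247  (check: 885·(-24) + 86·247 = 2)
  q = 1: r = 1, s = 7 − 1·(-24) = 31, t = -72 − 1·247 = -319  (check: 885·31 + 86·(-319) = 1)
The row with r = 1 (the gcd) gives the Bezout coefficients s = 31, t = -319.
Result: 885 · (31) + 86 · (-319) = 1.

gcd(885, 86) = 1; s = 31, t = -319 (check: 885·31 + 86·(-319) = 1).


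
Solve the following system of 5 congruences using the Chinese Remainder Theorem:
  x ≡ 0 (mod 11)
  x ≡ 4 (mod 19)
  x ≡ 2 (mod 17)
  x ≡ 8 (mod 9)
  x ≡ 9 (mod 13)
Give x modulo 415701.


Product of moduli M = 11 · 19 · 17 · 9 · 13 = 415701.
Merge one congruence at a time:
  Start: x ≡ 0 (mod 11).
  Combine with x ≡ 4 (mod 19); new modulus lcm = 209.
    Write x = 0 + 11·t and substitute into x ≡ 4 (mod 19): 11·t ≡ 4 − 0 = 4 (mod 19).
    The inverse of 11 mod 19 is 7 (since 11·7 = 77 = 4·19 + 1), so t ≡ 7·4 = 28 ≡ 9 (mod 19).
    Then x = 0 + 11·9 = 99, valid modulo lcm(11, 19) = 209: x ≡ 99 (mod 209).
  Combine with x ≡ 2 (mod 17); new modulus lcm = 3553.
    Write x = 99 + 209·t and substitute into x ≡ 2 (mod 17): 209·t ≡ 2 − 99 = -97 (mod 17).
    Reduce coefficients mod 17: 5·t ≡ 5 (mod 17).
    The inverse of 5 mod 17 is 7 (since 5·7 = 35 = 2·17 + 1), so t ≡ 7·5 = 35 ≡ 1 (mod 17).
    Then x = 99 + 209·1 = 308, valid modulo lcm(209, 17) = 3553: x ≡ 308 (mod 3553).
  Combine with x ≡ 8 (mod 9); new modulus lcm = 31977.
    Write x = 308 + 3553·t and substitute into x ≡ 8 (mod 9): 3553·t ≡ 8 − 308 = -300 (mod 9).
    Reduce coefficients mod 9: 7·t ≡ 6 (mod 9).
    The inverse of 7 mod 9 is 4 (since 7·4 = 28 = 3·9 + 1), so t ≡ 4·6 = 24 ≡ 6 (mod 9).
    Then x = 308 + 3553·6 = 21626, valid modulo lcm(3553, 9) = 31977: x ≡ 21626 (mod 31977).
  Combine with x ≡ 9 (mod 13); new modulus lcm = 415701.
    Write x = 21626 + 31977·t and substitute into x ≡ 9 (mod 13): 31977·t ≡ 9 − 21626 = -21617 (mod 13).
    Reduce coefficients mod 13: 10·t ≡ 2 (mod 13).
    The inverse of 10 mod 13 is 4 (since 10·4 = 40 = 3·13 + 1), so t ≡ 4·2 = 8 ≡ 8 (mod 13).
    Then x = 21626 + 31977·8 = 277442, valid modulo lcm(31977, 13) = 415701: x ≡ 277442 (mod 415701).
Verify against each original: 277442 mod 11 = 0, 277442 mod 19 = 4, 277442 mod 17 = 2, 277442 mod 9 = 8, 277442 mod 13 = 9.

x ≡ 277442 (mod 415701).


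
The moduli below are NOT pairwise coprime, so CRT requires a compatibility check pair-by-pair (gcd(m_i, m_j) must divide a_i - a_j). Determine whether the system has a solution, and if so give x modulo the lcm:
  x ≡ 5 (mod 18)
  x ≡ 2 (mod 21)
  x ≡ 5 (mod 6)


Moduli 18, 21, 6 are not pairwise coprime, so CRT works modulo lcm(m_i) when all pairwise compatibility conditions hold.
Pairwise compatibility: gcd(m_i, m_j) must divide a_i - a_j for every pair.
Merge one congruence at a time:
  Start: x ≡ 5 (mod 18).
  Combine with x ≡ 2 (mod 21): gcd(18, 21) = 3; 2 - 5 = -3, which IS divisible by 3, so compatible.
    Write x = 5 + 18·t and substitute into x ≡ 2 (mod 21): 18·t ≡ 2 − 5 = -3 (mod 21).
    Divide the congruence (and modulus) by g = 3: 6·t ≡ -1 (mod 7).
    Reduce coefficients mod 7: 6·t ≡ 6 (mod 7).
    The inverse of 6 mod 7 is 6 (since 6·6 = 36 = 5·7 + 1), so t ≡ 6·6 = 36 ≡ 1 (mod 7).
    Then x = 5 + 18·1 = 23, valid modulo lcm(18, 21) = 126: x ≡ 23 (mod 126).
  Combine with x ≡ 5 (mod 6): gcd(126, 6) = 6; 5 - 23 = -18, which IS divisible by 6, so compatible.
    Write x = 23 + 126·t and substitute into x ≡ 5 (mod 6): 126·t ≡ 5 − 23 = -18 (mod 6).
    Divide the congruence (and modulus) by g = 6: 21·t ≡ -3 (mod 1).
    Modulo 1 every t works; take t = 0.
    Then x = 23 + 126·0 = 23, valid modulo lcm(126, 6) = 126: x ≡ 23 (mod 126).
Verify: 23 mod 18 = 5, 23 mod 21 = 2, 23 mod 6 = 5.

x ≡ 23 (mod 126).


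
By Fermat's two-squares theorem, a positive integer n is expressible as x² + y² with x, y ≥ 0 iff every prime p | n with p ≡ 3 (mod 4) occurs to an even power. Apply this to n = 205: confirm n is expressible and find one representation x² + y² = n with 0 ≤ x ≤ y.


Step 1: Factor n = 205 = 5 · 41.
Step 2: Check the mod-4 condition on each prime factor: 5 ≡ 1 (mod 4), exponent 1; 41 ≡ 1 (mod 4), exponent 1.
All primes ≡ 3 (mod 4) appear to even exponent (or don't appear), so by the two-squares theorem n IS expressible as a sum of two squares.
Step 3: Build a representation. Here n = 5 · 41 is a product of primes ≡ 1 (mod 4). Each prime p ≡ 1 (mod 4) is itself a sum of two squares; find a² by testing p − a² for a perfect square:
  5: 5 − 1² = 4 = 2² ⇒ 5 = 1² + 2².
  41: 41 − 1² = 40, 41 − 2² = 37, 41 − 3² = 32, 41 − 4² = 25 = 5² ⇒ 41 = 4² + 5².
  Combine using the Brahmagupta–Fibonacci identity (a² + b²)(c² + d²) = (ac − bd)² + (ad + bc)² = (ac + bd)² + (ad − bc)²:
  5 · 41 = 205: from (1² + 2²)(4² + 5²), take (1·4 − 2·5, 1·5 + 2·4) = (4 − 10, 5 + 8) = (-6, 13); dropping signs (only squares matter) gives (6, 13); check 6² + 13² = 36 + 169 = 205 ✓.
Step 4: Order so x ≤ y and verify: 6² + 13² = 36 + 169 = 205 = n. ✓

n = 205 = 6² + 13² (one valid representation with x ≤ y).


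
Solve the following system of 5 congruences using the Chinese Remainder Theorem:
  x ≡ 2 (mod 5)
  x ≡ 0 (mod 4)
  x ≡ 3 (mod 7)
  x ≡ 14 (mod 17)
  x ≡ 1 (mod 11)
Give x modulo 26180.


Product of moduli M = 5 · 4 · 7 · 17 · 11 = 26180.
Merge one congruence at a time:
  Start: x ≡ 2 (mod 5).
  Combine with x ≡ 0 (mod 4); new modulus lcm = 20.
    Write x = 2 + 5·t and substitute into x ≡ 0 (mod 4): 5·t ≡ 0 − 2 = -2 (mod 4).
    Reduce coefficients mod 4: 1·t ≡ 2 (mod 4).
    So t ≡ 2 (mod 4).
    Then x = 2 + 5·2 = 12, valid modulo lcm(5, 4) = 20: x ≡ 12 (mod 20).
  Combine with x ≡ 3 (mod 7); new modulus lcm = 140.
    Write x = 12 + 20·t and substitute into x ≡ 3 (mod 7): 20·t ≡ 3 − 12 = -9 (mod 7).
    Reduce coefficients mod 7: 6·t ≡ 5 (mod 7).
    The inverse of 6 mod 7 is 6 (since 6·6 = 36 = 5·7 + 1), so t ≡ 6·5 = 30 ≡ 2 (mod 7).
    Then x = 12 + 20·2 = 52, valid modulo lcm(20, 7) = 140: x ≡ 52 (mod 140).
  Combine with x ≡ 14 (mod 17); new modulus lcm = 2380.
    Write x = 52 + 140·t and substitute into x ≡ 14 (mod 17): 140·t ≡ 14 − 52 = -38 (mod 17).
    Reduce coefficients mod 17: 4·t ≡ 13 (mod 17).
    The inverse of 4 mod 17 is 13 (since 4·13 = 52 = 3·17 + 1), so t ≡ 13·13 = 169 ≡ 16 (mod 17).
    Then x = 52 + 140·16 = 2292, valid modulo lcm(140, 17) = 2380: x ≡ 2292 (mod 2380).
  Combine with x ≡ 1 (mod 11); new modulus lcm = 26180.
    Write x = 2292 + 2380·t and substitute into x ≡ 1 (mod 11): 2380·t ≡ 1 − 2292 = -2291 (mod 11).
    Reduce coefficients mod 11: 4·t ≡ 8 (mod 11).
    The inverse of 4 mod 11 is 3 (since 4·3 = 12 = 1·11 + 1), so t ≡ 3·8 = 24 ≡ 2 (mod 11).
    Then x = 2292 + 2380·2 = 7052, valid modulo lcm(2380, 11) = 26180: x ≡ 7052 (mod 26180).
Verify against each original: 7052 mod 5 = 2, 7052 mod 4 = 0, 7052 mod 7 = 3, 7052 mod 17 = 14, 7052 mod 11 = 1.

x ≡ 7052 (mod 26180).
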